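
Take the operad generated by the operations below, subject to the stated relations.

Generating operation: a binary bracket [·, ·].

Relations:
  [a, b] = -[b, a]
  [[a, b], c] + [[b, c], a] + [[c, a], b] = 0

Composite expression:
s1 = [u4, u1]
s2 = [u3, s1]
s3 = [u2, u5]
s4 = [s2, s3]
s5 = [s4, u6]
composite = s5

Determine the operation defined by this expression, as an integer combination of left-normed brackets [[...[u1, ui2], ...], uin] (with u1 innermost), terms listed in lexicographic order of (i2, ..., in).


Left-normed coefficients sit on the u1-initial expansion words.
Composite bracket: [[[u3, [u4, u1]], [u2, u5]], u6]
The bracket unfolds into 32 signed words via [a, b] = ab - ba (2^5 = 32).
Collect the words opening with u1:
  u1u4u3u2u5u6 (sign +1) contributes +[[[[[u1, u4], u3], u2], u5], u6]
  u1u4u3u5u2u6 (sign -1) contributes -[[[[[u1, u4], u3], u5], u2], u6]

[[[[[u1, u4], u3], u2], u5], u6] - [[[[[u1, u4], u3], u5], u2], u6]


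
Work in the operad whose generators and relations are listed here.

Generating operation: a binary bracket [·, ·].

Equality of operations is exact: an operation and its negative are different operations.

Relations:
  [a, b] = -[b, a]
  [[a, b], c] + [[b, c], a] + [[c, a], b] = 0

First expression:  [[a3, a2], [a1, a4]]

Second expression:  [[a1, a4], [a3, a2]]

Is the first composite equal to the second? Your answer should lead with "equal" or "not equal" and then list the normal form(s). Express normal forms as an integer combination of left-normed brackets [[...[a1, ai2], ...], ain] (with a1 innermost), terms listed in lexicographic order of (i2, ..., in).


not equal; first: [[[a1, a4], a2], a3] - [[[a1, a4], a3], a2]; second: -[[[a1, a4], a2], a3] + [[[a1, a4], a3], a2]

Reducing the first expression gives [[[a1, a4], a2], a3] - [[[a1, a4], a3], a2]
Reducing the second expression gives -[[[a1, a4], a2], a3] + [[[a1, a4], a3], a2]
The normal forms differ: not equal.


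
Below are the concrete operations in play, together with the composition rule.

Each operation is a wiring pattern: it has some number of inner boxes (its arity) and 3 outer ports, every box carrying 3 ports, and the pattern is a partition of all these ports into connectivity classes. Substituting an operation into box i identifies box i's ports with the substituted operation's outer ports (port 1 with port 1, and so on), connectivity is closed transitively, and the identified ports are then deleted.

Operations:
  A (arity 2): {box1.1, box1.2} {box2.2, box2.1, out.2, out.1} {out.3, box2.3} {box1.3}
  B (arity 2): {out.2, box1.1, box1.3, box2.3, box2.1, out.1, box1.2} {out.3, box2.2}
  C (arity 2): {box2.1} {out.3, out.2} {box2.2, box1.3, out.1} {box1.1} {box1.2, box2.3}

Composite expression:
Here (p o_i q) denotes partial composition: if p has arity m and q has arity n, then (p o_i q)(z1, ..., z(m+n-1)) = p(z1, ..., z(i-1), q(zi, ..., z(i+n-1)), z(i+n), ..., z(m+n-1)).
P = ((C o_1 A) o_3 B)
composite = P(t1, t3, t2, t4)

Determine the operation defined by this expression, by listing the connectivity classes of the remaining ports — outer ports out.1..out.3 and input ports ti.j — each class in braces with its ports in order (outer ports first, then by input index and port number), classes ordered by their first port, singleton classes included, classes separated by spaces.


{out.1, t2.1, t2.2, t2.3, t3.3, t4.1, t4.3} {out.2, out.3} {t1.1, t1.2} {t1.3} {t3.1, t3.2, t4.2}

After gluing at C, chains via deleted ports link the t-ports.
through A, on inputs (t1, t3): {out.1, out.2, t3.1, t3.2} {out.3, t3.3} {t1.1, t1.2} {t1.3} (out.j = stage outer ports)
through B, on inputs (t2, t4): {out.1, out.2, t2.1, t2.2, t2.3, t4.1, t4.3} {out.3, t4.2} (out.j = stage outer ports)
through C, on inputs (t1, t3, t2, t4): {out.1, t2.1, t2.2, t2.3, t3.3, t4.1, t4.3} {out.2, out.3} {t1.1, t1.2} {t1.3} {t3.1, t3.2, t4.2} (out.j = stage outer ports)


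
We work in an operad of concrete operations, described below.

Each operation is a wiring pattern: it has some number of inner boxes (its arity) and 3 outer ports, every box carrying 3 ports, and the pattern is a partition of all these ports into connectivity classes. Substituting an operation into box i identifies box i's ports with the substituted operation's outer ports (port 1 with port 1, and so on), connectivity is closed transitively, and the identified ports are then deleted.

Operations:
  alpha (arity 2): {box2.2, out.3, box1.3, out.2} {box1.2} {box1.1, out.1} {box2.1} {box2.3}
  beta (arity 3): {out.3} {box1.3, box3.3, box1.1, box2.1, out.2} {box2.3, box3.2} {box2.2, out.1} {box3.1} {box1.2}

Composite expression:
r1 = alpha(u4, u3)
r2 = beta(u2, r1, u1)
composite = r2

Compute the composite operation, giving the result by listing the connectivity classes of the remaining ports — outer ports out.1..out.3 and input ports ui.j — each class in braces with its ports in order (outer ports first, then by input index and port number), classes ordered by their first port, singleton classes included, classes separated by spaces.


{out.1, u1.2, u3.2, u4.3} {out.2, u1.3, u2.1, u2.3, u4.1} {out.3} {u1.1} {u2.2} {u3.1} {u3.3} {u4.2}

Substituting into beta glues patterns; closure does the rest.
through alpha, on inputs (u4, u3): {out.1, u4.1} {out.2, out.3, u3.2, u4.3} {u3.1} {u3.3} {u4.2} (out.j = stage outer ports)
through beta, on inputs (u2, u4, u3, u1): {out.1, u1.2, u3.2, u4.3} {out.2, u1.3, u2.1, u2.3, u4.1} {out.3} {u1.1} {u2.2} {u3.1} {u3.3} {u4.2} (out.j = stage outer ports)


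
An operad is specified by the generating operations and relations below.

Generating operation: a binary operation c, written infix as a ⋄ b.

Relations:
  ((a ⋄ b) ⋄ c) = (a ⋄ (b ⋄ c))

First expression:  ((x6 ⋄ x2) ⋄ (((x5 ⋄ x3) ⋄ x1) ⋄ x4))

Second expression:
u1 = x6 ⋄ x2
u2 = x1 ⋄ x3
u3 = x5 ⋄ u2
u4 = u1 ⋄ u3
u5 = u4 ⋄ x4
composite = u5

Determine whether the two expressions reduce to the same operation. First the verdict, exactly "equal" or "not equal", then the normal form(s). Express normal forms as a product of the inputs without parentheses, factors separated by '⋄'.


not equal; the first gives x6 ⋄ x2 ⋄ x5 ⋄ x3 ⋄ x1 ⋄ x4 and the second x6 ⋄ x2 ⋄ x5 ⋄ x1 ⋄ x3 ⋄ x4

The first expression reduces to x6 ⋄ x2 ⋄ x5 ⋄ x3 ⋄ x1 ⋄ x4
The second expression reduces to x6 ⋄ x2 ⋄ x5 ⋄ x1 ⋄ x3 ⋄ x4
They disagree, so not equal.


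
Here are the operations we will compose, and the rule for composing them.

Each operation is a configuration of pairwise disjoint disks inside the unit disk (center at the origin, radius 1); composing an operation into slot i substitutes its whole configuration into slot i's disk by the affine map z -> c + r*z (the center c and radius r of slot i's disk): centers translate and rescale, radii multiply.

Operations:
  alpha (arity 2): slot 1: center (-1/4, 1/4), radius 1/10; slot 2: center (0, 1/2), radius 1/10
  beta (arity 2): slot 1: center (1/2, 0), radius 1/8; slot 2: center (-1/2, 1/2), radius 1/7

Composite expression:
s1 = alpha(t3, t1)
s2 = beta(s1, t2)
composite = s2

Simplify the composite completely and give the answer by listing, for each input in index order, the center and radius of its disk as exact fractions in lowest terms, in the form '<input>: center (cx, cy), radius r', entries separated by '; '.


t1: center (1/2, 1/16), radius 1/80; t2: center (-1/2, 1/2), radius 1/7; t3: center (15/32, 1/32), radius 1/80

Affine substitution under beta: radii multiply and t-centers shift.
tracing t3 down its 2-map path: center (15/32, 1/32), radius 1/80
tracing t1 down its 2-map path: center (1/2, 1/16), radius 1/80
tracing t2 down its 1-map path: center (-1/2, 1/2), radius 1/7


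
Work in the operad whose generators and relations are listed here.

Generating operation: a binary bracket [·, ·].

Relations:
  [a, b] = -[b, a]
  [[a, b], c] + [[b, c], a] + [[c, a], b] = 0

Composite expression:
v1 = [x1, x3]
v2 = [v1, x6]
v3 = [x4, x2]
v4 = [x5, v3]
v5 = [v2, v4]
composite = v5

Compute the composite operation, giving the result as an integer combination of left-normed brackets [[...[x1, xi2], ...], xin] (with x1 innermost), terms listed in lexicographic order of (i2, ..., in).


[[[[[x1, x3], x6], x2], x4], x5] - [[[[[x1, x3], x6], x4], x2], x5] - [[[[[x1, x3], x6], x5], x2], x4] + [[[[[x1, x3], x6], x5], x4], x2]

A multilinear Lie element is pinned by x1-initial words (x1 innermost).
Composite bracket: [[[x1, x3], x6], [x5, [x4, x2]]]
Full expansion: 32 signed words from ab - ba (2^5 = 32).
Collect the words opening with x1:
  the word x1x3x6x2x4x5 carries sign +1 and contributes +[[[[[x1, x3], x6], x2], x4], x5]
  the word x1x3x6x4x2x5 carries sign -1 and contributes -[[[[[x1, x3], x6], x4], x2], x5]
  the word x1x3x6x5x2x4 carries sign -1 and contributes -[[[[[x1, x3], x6], x5], x2], x4]
  the word x1x3x6x5x4x2 carries sign +1 and contributes +[[[[[x1, x3], x6], x5], x4], x2]


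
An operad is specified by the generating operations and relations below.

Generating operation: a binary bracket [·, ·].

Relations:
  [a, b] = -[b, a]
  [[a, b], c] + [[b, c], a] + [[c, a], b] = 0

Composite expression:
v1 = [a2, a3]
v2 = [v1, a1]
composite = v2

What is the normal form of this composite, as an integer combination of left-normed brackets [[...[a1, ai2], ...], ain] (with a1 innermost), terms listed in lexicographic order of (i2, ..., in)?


Antisymmetry and Jacobi reduce to a1-anchored left-normed brackets.
Composite bracket: [[a2, a3], a1]
Under [a, b] = ab - ba we get 4 signed associative words (2^2 = 4).
Only words starting with a1 matter:
  from a1a2a3, sign -1: term -[[a1, a2], a3]
  from a1a3a2, sign +1: term +[[a1, a3], a2]

-[[a1, a2], a3] + [[a1, a3], a2]


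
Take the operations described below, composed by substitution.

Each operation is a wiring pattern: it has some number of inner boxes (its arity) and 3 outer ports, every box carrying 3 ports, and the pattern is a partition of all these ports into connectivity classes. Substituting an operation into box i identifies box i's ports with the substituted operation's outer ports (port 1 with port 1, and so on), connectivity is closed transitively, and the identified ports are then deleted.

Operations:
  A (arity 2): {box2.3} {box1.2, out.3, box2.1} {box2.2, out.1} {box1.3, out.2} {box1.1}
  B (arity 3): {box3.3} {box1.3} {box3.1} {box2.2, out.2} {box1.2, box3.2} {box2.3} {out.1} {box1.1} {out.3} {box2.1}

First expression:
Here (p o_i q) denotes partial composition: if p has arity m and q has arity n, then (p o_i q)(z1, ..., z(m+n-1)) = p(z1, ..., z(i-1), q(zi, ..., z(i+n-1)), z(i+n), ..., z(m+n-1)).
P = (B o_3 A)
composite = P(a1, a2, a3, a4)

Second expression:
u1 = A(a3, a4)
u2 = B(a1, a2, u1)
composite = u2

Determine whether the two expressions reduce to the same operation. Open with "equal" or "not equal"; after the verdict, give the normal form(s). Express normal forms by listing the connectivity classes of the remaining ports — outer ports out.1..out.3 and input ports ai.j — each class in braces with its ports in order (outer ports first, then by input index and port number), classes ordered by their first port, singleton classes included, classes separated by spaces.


equal — both sides give {out.1} {out.2, a2.2} {out.3} {a1.1} {a1.2, a3.3} {a1.3} {a2.1} {a2.3} {a3.1} {a3.2, a4.1} {a4.2} {a4.3}

In normal form, the first expression is {out.1} {out.2, a2.2} {out.3} {a1.1} {a1.2, a3.3} {a1.3} {a2.1} {a2.3} {a3.1} {a3.2, a4.1} {a4.2} {a4.3}
In normal form, the second expression is {out.1} {out.2, a2.2} {out.3} {a1.1} {a1.2, a3.3} {a1.3} {a2.1} {a2.3} {a3.1} {a3.2, a4.1} {a4.2} {a4.3}
The normal forms match — equal.


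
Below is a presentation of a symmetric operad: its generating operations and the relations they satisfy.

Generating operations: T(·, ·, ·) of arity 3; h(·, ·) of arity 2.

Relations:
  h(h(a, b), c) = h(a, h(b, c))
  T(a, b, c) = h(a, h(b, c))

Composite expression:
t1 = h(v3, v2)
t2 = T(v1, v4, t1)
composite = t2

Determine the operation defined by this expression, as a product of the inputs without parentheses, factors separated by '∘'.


v1 ∘ v4 ∘ v3 ∘ v2

Under associativity of T, the answer is the v's in reading order.
h(v3, v2) linearizes to v3 ∘ v2
T(v1, v4, h(v3, v2)) linearizes to v1 ∘ v4 ∘ v3 ∘ v2


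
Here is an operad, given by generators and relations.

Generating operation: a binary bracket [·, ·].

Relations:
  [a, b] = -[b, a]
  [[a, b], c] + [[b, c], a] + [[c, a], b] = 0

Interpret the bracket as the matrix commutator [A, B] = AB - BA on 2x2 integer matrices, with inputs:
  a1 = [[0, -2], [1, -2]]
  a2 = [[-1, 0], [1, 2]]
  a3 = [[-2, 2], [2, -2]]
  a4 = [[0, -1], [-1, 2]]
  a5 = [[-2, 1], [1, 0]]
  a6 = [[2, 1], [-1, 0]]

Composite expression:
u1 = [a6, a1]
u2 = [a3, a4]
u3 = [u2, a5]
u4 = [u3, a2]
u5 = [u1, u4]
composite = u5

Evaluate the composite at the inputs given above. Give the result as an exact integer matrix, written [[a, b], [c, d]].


[[336, 48], [-144, -336]]

[a6, a1] = [[-1, -6], [-4, 1]]
[a3, a4] = [[0, 4], [-4, 0]]
[[a3, a4], a5] = [[8, 8], [8, -8]]
[[[a3, a4], a5], a2] = [[8, 24], [-40, -8]]
[[a6, a1], [[[a3, a4], a5], a2]] = [[336, 48], [-144, -336]]


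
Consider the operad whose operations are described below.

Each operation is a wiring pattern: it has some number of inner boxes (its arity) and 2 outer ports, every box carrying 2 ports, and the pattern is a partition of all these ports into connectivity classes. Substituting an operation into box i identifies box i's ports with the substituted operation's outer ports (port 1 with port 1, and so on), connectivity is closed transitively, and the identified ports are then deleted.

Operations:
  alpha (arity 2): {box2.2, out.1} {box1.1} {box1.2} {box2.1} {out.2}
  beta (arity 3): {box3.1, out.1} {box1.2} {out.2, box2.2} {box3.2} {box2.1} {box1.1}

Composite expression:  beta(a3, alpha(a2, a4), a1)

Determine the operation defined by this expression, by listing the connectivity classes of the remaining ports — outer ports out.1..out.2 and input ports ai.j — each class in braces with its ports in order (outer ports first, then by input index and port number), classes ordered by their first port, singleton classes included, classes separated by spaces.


Connectivity passes through glued beta-boundaries; trace each wire chain.
through alpha, on inputs (a2, a4): {out.1, a4.2} {out.2} {a2.1} {a2.2} {a4.1} (out.j = stage outer ports)
through beta, on inputs (a3, a2, a4, a1): {out.1, a1.1} {out.2} {a1.2} {a2.1} {a2.2} {a3.1} {a3.2} {a4.1} {a4.2} (out.j = stage outer ports)

{out.1, a1.1} {out.2} {a1.2} {a2.1} {a2.2} {a3.1} {a3.2} {a4.1} {a4.2}


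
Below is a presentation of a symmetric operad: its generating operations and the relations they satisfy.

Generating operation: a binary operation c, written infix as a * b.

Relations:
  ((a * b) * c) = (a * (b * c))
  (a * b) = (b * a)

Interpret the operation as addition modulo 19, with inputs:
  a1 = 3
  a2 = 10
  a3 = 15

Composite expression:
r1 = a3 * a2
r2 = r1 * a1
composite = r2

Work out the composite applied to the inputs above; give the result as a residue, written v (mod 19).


9 (mod 19)


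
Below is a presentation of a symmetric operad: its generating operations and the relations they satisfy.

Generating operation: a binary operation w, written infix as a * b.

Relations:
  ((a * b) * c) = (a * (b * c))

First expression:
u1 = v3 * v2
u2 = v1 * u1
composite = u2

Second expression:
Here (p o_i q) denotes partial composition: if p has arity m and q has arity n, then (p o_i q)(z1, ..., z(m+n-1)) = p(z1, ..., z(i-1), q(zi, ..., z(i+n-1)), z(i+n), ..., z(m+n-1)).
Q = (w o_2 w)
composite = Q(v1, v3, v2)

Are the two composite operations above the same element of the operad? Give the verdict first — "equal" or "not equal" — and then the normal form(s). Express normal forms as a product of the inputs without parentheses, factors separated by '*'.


equal; the common form is v1 * v3 * v2

The first composite normalizes to v1 * v3 * v2
The second composite normalizes to v1 * v3 * v2
The normal forms match — equal.


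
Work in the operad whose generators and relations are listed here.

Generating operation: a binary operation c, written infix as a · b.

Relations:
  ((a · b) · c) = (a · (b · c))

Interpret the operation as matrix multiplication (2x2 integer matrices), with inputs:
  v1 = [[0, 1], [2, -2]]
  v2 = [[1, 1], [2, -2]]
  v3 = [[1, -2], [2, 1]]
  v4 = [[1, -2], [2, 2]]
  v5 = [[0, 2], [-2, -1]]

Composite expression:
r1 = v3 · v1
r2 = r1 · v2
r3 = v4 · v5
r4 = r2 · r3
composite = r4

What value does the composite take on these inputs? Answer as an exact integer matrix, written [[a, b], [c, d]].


[[80, -4], [0, 12]]

(v3 · v1) = [[-4, 5], [2, 0]]
((v3 · v1) · v2) = [[6, -14], [2, 2]]
(v4 · v5) = [[4, 4], [-4, 2]]
(((v3 · v1) · v2) · (v4 · v5)) = [[80, -4], [0, 12]]


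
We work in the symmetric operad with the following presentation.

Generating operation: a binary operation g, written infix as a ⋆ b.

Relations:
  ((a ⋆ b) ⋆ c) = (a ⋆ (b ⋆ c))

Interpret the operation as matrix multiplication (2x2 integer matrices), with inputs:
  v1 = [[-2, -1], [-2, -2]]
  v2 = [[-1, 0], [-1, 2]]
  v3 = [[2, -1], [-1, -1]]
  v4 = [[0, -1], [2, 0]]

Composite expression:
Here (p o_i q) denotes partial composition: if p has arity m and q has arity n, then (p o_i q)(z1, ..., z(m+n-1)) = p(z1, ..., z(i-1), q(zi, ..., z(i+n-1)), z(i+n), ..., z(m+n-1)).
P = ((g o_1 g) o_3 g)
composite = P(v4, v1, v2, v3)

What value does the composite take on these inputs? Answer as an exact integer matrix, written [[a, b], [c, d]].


[[-12, 0], [16, -2]]

(v4 ⋆ v1) = [[2, 2], [-4, -2]]
(v2 ⋆ v3) = [[-2, 1], [-4, -1]]
((v4 ⋆ v1) ⋆ (v2 ⋆ v3)) = [[-12, 0], [16, -2]]


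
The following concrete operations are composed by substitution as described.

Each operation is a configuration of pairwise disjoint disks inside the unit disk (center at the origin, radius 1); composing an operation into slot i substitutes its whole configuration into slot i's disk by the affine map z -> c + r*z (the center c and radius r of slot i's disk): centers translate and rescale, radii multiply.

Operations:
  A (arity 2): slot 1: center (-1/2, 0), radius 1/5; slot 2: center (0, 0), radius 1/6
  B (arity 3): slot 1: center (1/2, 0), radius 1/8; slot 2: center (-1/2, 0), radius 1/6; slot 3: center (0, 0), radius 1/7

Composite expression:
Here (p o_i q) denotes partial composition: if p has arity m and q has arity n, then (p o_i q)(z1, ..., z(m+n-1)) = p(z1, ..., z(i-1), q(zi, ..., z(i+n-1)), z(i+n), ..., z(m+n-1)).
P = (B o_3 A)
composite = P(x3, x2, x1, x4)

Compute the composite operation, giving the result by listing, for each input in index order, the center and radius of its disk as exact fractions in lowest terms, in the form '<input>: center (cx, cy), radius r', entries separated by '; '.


Only the slot chain above each x matters under B; compose those maps.
x3: after 1 affine step, its disk has center (1/2, 0), radius 1/8
x2: after 1 affine step, its disk has center (-1/2, 0), radius 1/6
x1: after 2 affine steps, its disk has center (-1/14, 0), radius 1/35
x4: after 2 affine steps, its disk has center (0, 0), radius 1/42

x1: center (-1/14, 0), radius 1/35; x2: center (-1/2, 0), radius 1/6; x3: center (1/2, 0), radius 1/8; x4: center (0, 0), radius 1/42


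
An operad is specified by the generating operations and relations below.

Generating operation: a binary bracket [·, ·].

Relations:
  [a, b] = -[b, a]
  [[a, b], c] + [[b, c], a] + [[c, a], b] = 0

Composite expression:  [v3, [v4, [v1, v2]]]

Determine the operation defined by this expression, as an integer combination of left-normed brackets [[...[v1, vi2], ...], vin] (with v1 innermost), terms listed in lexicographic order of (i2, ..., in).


[[[v1, v2], v4], v3]


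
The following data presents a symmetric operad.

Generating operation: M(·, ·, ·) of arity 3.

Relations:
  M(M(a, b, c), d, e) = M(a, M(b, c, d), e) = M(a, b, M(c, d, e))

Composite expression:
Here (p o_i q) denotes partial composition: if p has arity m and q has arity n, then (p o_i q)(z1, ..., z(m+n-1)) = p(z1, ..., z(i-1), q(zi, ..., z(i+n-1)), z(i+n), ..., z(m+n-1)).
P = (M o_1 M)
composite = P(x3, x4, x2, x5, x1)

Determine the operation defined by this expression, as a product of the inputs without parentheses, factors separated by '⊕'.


x3 ⊕ x4 ⊕ x2 ⊕ x5 ⊕ x1


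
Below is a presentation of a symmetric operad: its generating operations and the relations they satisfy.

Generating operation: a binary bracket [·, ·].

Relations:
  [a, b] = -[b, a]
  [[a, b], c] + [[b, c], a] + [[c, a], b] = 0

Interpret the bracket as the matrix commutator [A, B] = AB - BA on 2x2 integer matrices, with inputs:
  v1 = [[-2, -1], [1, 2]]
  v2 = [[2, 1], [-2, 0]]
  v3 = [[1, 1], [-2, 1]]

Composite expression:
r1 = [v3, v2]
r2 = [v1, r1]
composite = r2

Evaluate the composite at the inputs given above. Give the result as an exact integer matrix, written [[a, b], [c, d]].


[[6, 8], [-16, -6]]

[v3, v2] = [[0, -2], [-4, 0]]
[v1, [v3, v2]] = [[6, 8], [-16, -6]]


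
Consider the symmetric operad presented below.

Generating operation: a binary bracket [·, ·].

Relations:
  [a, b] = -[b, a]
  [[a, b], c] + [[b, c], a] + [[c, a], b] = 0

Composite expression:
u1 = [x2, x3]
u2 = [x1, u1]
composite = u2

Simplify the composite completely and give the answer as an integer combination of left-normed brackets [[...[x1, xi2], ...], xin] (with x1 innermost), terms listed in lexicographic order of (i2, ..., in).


Skip Jacobi rewriting: expand, keep x1-initial words, read off terms.
Composite bracket: [x1, [x2, x3]]
Expanding via [a, b] = ab - ba: 4 signed words (2^2 = 4).
Only words starting with x1 matter:
  x1x2x3 (sign +1) contributes +[[x1, x2], x3]
  x1x3x2 (sign -1) contributes -[[x1, x3], x2]

[[x1, x2], x3] - [[x1, x3], x2]


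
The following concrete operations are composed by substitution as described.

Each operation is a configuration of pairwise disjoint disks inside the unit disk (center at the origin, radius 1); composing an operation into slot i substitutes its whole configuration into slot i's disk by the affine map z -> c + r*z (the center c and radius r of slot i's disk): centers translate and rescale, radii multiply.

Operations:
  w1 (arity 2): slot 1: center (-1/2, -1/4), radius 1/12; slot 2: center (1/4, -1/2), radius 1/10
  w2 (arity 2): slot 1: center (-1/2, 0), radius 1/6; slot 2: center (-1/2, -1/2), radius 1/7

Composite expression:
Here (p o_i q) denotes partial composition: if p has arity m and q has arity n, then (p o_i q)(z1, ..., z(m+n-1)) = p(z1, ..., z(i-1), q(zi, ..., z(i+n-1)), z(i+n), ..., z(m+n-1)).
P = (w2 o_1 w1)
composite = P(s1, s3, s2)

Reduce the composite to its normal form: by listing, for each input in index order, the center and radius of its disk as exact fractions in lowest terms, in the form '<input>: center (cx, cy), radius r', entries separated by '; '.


s1: center (-7/12, -1/24), radius 1/72; s2: center (-1/2, -1/2), radius 1/7; s3: center (-11/24, -1/12), radius 1/60

Nesting under w2 composes maps z -> c + r*z down each s-path.
s1: after 2 affine steps, its disk has center (-7/12, -1/24), radius 1/72
s3: after 2 affine steps, its disk has center (-11/24, -1/12), radius 1/60
s2: after 1 affine step, its disk has center (-1/2, -1/2), radius 1/7


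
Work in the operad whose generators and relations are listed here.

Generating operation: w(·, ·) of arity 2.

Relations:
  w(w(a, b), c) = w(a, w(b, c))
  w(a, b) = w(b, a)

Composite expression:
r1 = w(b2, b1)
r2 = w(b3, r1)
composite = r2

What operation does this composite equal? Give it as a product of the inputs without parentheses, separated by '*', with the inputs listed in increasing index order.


b1 * b2 * b3

Any arrangement under w is one operation, so sort the b-inputs.
w(b2, b1) unparenthesizes to b2 * b1
w(b3, w(b2, b1)) unparenthesizes to b3 * b2 * b1
the factors in increasing index order: b1 * b2 * b3


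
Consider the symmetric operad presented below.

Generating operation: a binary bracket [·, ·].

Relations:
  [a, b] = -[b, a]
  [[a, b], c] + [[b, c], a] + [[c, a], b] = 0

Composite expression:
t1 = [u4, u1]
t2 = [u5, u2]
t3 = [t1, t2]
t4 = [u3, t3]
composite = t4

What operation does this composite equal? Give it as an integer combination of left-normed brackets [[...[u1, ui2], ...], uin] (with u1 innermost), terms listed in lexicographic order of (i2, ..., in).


-[[[[u1, u4], u2], u5], u3] + [[[[u1, u4], u5], u2], u3]

Left-normed coefficients sit on the u1-initial expansion words.
Composite bracket: [u3, [[u4, u1], [u5, u2]]]
Expanding via [a, b] = ab - ba: 16 signed words (2^4 = 16).
Keep just the words that open with u1:
  from u1u4u2u5u3, sign -1: term -[[[[u1, u4], u2], u5], u3]
  from u1u4u5u2u3, sign +1: term +[[[[u1, u4], u5], u2], u3]


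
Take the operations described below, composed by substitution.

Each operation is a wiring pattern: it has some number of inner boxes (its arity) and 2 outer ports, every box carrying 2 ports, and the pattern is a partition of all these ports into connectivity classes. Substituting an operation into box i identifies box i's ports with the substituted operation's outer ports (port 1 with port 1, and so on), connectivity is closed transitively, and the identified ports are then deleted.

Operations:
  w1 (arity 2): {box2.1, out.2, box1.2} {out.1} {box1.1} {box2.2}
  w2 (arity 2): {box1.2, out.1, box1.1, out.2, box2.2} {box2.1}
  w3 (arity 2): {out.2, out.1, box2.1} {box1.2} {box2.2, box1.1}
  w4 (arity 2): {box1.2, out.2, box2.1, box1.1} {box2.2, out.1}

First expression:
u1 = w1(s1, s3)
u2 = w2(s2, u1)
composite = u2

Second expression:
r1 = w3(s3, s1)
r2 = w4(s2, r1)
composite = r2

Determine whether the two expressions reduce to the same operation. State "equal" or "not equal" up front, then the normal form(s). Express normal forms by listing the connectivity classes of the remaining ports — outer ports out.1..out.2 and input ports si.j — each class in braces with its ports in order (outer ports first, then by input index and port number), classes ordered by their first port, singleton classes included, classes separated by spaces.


not equal; first: {out.1, out.2, s1.2, s2.1, s2.2, s3.1} {s1.1} {s3.2}; second: {out.1, out.2, s1.1, s2.1, s2.2} {s1.2, s3.1} {s3.2}

In normal form, the first expression is {out.1, out.2, s1.2, s2.1, s2.2, s3.1} {s1.1} {s3.2}
In normal form, the second expression is {out.1, out.2, s1.1, s2.1, s2.2} {s1.2, s3.1} {s3.2}
Distinct normal forms: not equal.


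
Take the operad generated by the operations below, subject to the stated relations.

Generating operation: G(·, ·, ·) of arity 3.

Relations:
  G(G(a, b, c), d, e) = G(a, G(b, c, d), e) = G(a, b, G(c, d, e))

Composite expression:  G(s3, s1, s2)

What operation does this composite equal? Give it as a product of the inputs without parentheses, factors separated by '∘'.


s3 ∘ s1 ∘ s2


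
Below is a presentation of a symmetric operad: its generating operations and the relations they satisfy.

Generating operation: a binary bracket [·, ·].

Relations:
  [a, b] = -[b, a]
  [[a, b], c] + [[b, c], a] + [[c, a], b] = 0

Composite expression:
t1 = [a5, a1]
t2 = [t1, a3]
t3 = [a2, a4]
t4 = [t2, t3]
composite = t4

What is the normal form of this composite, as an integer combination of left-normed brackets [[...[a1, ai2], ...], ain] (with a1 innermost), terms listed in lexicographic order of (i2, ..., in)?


-[[[[a1, a5], a3], a2], a4] + [[[[a1, a5], a3], a4], a2]

In the tensor algebra, words opening a1 carry the a1-anchored form.
Composite bracket: [[[a5, a1], a3], [a2, a4]]
The bracket unfolds into 16 signed words via [a, b] = ab - ba (2^4 = 16).
The a1-initial words carry the normal form:
  the word a1a5a3a2a4 carries sign -1 and contributes -[[[[a1, a5], a3], a2], a4]
  the word a1a5a3a4a2 carries sign +1 and contributes +[[[[a1, a5], a3], a4], a2]


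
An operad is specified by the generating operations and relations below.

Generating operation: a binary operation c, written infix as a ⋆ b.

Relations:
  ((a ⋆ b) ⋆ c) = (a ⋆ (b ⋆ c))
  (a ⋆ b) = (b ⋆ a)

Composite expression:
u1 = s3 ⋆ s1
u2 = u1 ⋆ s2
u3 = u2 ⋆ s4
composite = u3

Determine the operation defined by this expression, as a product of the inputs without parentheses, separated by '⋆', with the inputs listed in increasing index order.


s1 ⋆ s2 ⋆ s3 ⋆ s4


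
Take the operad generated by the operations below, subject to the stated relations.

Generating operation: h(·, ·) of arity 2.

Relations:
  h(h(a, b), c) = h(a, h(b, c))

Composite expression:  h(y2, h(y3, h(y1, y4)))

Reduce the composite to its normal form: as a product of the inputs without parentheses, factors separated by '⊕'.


y2 ⊕ y3 ⊕ y1 ⊕ y4

Associativity of h dissolves the nesting; only the y-input order survives.
h(y1, y4) collapses to y1 ⊕ y4
h(y3, h(y1, y4)) collapses to y3 ⊕ y1 ⊕ y4
h(y2, h(y3, h(y1, y4))) collapses to y2 ⊕ y3 ⊕ y1 ⊕ y4


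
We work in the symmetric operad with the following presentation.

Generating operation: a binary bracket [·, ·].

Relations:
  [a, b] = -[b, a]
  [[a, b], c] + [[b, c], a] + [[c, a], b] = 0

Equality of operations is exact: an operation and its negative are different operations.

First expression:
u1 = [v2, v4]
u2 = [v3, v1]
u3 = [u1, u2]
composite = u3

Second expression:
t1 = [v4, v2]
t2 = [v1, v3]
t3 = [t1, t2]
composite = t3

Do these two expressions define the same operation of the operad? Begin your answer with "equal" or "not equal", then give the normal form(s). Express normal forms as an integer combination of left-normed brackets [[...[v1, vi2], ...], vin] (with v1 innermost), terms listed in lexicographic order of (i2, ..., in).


The first expression reduces to [[[v1, v3], v2], v4] - [[[v1, v3], v4], v2]
The second expression reduces to [[[v1, v3], v2], v4] - [[[v1, v3], v4], v2]
One common form — equal.

equal — both sides give [[[v1, v3], v2], v4] - [[[v1, v3], v4], v2]


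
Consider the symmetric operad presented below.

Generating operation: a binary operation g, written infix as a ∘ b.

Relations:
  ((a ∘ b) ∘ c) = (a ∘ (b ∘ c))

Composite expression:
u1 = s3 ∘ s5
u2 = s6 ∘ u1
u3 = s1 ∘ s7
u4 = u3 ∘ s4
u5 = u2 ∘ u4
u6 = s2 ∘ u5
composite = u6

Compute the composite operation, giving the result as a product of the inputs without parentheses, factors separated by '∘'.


Key point: g is associative — brackets drop, the s-order remains.
(s3 ∘ s5) collapses to s3 ∘ s5
(s6 ∘ (s3 ∘ s5)) collapses to s6 ∘ s3 ∘ s5
(s1 ∘ s7) collapses to s1 ∘ s7
((s1 ∘ s7) ∘ s4) collapses to s1 ∘ s7 ∘ s4
((s6 ∘ (s3 ∘ s5)) ∘ ((s1 ∘ s7) ∘ s4)) collapses to s6 ∘ s3 ∘ s5 ∘ s1 ∘ s7 ∘ s4
(s2 ∘ ((s6 ∘ (s3 ∘ s5)) ∘ ((s1 ∘ s7) ∘ s4))) collapses to s2 ∘ s6 ∘ s3 ∘ s5 ∘ s1 ∘ s7 ∘ s4

s2 ∘ s6 ∘ s3 ∘ s5 ∘ s1 ∘ s7 ∘ s4


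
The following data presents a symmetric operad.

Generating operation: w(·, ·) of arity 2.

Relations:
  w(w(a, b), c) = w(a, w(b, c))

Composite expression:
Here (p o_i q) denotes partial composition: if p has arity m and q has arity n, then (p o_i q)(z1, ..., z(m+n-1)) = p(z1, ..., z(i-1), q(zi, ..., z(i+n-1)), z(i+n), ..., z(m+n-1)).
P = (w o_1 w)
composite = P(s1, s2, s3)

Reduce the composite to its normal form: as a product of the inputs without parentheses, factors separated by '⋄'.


s1 ⋄ s2 ⋄ s3

All parenthesizations of w agree; list the s-inputs left to right.
w(s1, s2) flattens to s1 ⋄ s2
w(w(s1, s2), s3) flattens to s1 ⋄ s2 ⋄ s3


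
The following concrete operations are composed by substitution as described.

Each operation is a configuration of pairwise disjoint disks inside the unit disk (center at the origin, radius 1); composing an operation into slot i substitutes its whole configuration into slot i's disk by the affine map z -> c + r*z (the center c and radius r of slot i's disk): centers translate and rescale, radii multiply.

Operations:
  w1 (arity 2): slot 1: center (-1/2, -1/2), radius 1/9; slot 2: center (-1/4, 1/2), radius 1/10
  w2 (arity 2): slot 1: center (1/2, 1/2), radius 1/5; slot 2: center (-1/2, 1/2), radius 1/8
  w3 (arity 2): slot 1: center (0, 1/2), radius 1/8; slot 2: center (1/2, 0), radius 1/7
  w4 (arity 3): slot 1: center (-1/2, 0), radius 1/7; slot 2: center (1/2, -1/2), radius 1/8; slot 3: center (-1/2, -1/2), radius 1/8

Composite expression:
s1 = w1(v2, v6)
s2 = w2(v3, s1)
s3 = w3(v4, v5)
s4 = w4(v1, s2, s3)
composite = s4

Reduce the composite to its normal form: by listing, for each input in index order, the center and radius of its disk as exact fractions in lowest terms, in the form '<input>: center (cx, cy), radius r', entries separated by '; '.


v1: center (-1/2, 0), radius 1/7; v2: center (55/128, -57/128), radius 1/576; v3: center (9/16, -7/16), radius 1/40; v4: center (-1/2, -7/16), radius 1/64; v5: center (-7/16, -1/2), radius 1/56; v6: center (111/256, -55/128), radius 1/640

Follow each v-input down from w4: c' goes to c + r*c', radius to r*r'.
for v1, the 1-step affine chain lands on center (-1/2, 0), radius 1/7
for v3, the 2-step affine chain lands on center (9/16, -7/16), radius 1/40
for v2, the 3-step affine chain lands on center (55/128, -57/128), radius 1/576
for v6, the 3-step affine chain lands on center (111/256, -55/128), radius 1/640
for v4, the 2-step affine chain lands on center (-1/2, -7/16), radius 1/64
for v5, the 2-step affine chain lands on center (-7/16, -1/2), radius 1/56


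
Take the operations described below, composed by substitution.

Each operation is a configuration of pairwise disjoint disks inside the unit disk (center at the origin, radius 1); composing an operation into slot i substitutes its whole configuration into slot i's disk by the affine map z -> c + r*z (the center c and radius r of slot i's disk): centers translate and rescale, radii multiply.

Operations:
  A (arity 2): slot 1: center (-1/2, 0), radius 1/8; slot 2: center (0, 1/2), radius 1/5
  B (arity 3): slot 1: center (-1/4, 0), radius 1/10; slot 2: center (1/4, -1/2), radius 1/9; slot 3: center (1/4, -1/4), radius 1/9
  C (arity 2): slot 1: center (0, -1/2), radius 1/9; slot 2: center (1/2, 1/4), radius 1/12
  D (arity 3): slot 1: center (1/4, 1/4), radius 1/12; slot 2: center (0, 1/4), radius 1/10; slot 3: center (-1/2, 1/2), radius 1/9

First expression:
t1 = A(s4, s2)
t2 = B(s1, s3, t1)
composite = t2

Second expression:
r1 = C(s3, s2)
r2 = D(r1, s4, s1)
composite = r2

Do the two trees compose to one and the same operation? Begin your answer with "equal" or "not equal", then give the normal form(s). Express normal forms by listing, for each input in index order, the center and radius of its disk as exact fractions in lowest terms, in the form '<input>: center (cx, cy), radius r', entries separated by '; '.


not equal — first s1: center (-1/4, 0), radius 1/10; s2: center (1/4, -7/36), radius 1/45; s3: center (1/4, -1/2), radius 1/9; s4: center (7/36, -1/4), radius 1/72, second s1: center (-1/2, 1/2), radius 1/9; s2: center (7/24, 13/48), radius 1/144; s3: center (1/4, 5/24), radius 1/108; s4: center (0, 1/4), radius 1/10


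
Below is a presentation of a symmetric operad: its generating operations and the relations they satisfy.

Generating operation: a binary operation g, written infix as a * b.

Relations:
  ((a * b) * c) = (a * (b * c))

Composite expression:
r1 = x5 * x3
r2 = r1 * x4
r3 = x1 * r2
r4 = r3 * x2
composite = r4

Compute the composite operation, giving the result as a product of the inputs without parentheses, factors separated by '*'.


x1 * x5 * x3 * x4 * x2

Under associativity of g, the answer is the x's in reading order.
(x5 * x3) spells out as x5 * x3
((x5 * x3) * x4) spells out as x5 * x3 * x4
(x1 * ((x5 * x3) * x4)) spells out as x1 * x5 * x3 * x4
((x1 * ((x5 * x3) * x4)) * x2) spells out as x1 * x5 * x3 * x4 * x2


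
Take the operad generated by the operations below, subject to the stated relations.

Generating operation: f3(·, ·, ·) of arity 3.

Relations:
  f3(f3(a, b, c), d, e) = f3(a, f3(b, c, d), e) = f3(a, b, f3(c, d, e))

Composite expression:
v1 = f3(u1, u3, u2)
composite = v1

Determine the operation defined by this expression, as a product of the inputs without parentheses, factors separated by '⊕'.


u1 ⊕ u3 ⊕ u2

Associativity of f3 dissolves the nesting; only the u-input order survives.
f3(u1, u3, u2) reduces to u1 ⊕ u3 ⊕ u2


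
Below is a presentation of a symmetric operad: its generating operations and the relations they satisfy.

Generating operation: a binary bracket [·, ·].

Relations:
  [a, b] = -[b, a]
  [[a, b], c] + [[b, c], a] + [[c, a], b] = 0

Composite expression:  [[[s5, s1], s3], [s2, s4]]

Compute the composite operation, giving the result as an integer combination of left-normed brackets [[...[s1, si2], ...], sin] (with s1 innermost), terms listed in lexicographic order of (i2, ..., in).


-[[[[s1, s5], s3], s2], s4] + [[[[s1, s5], s3], s4], s2]

A multilinear Lie element is pinned by s1-initial words (s1 innermost).
Composite bracket: [[[s5, s1], s3], [s2, s4]]
Applying ab - ba throughout gives 16 signed words (2^4 = 16).
Keep just the words that open with s1:
  word s1s5s3s2s4 has sign -1, contributing -[[[[s1, s5], s3], s2], s4]
  word s1s5s3s4s2 has sign +1, contributing +[[[[s1, s5], s3], s4], s2]


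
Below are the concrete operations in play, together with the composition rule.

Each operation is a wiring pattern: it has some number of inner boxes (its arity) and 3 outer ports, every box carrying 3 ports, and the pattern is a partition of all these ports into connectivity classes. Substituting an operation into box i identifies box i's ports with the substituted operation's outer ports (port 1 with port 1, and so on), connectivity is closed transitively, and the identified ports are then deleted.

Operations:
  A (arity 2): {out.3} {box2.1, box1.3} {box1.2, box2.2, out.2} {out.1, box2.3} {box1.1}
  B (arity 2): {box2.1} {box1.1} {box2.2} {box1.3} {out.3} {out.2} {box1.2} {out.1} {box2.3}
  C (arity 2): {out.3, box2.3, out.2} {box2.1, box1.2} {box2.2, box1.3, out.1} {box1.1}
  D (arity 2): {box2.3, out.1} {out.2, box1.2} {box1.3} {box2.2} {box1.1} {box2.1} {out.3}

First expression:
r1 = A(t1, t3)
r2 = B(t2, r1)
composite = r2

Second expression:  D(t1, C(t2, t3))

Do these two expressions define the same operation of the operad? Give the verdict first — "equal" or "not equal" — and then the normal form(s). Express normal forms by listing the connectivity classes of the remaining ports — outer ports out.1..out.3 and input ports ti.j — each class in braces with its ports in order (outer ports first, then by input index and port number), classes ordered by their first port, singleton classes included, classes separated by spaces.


The first expression, normalized: {out.1} {out.2} {out.3} {t1.1} {t1.2, t3.2} {t1.3, t3.1} {t2.1} {t2.2} {t2.3} {t3.3}
The second expression, normalized: {out.1, t3.3} {out.2, t1.2} {out.3} {t1.1} {t1.3} {t2.1} {t2.2, t3.1} {t2.3, t3.2}
The forms do not match — not equal.

not equal; first: {out.1} {out.2} {out.3} {t1.1} {t1.2, t3.2} {t1.3, t3.1} {t2.1} {t2.2} {t2.3} {t3.3}; second: {out.1, t3.3} {out.2, t1.2} {out.3} {t1.1} {t1.3} {t2.1} {t2.2, t3.1} {t2.3, t3.2}


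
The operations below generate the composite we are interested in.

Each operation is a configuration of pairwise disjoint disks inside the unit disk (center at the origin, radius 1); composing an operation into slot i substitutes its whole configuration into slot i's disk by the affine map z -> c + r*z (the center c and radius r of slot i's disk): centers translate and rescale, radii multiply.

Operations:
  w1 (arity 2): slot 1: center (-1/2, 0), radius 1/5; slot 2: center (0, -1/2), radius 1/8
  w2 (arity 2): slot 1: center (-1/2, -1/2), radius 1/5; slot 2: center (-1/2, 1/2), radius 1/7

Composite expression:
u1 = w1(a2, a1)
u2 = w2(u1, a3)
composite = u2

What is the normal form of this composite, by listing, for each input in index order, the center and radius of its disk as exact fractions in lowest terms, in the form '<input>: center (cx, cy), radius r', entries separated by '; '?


a1: center (-1/2, -3/5), radius 1/40; a2: center (-3/5, -1/2), radius 1/25; a3: center (-1/2, 1/2), radius 1/7

Below w2, radii multiply path by path; the a-disk centers shift.
input a2: applying the 2 nested substitutions gives center (-3/5, -1/2), radius 1/25
input a1: applying the 2 nested substitutions gives center (-1/2, -3/5), radius 1/40
input a3: applying the 1 nested substitution gives center (-1/2, 1/2), radius 1/7
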